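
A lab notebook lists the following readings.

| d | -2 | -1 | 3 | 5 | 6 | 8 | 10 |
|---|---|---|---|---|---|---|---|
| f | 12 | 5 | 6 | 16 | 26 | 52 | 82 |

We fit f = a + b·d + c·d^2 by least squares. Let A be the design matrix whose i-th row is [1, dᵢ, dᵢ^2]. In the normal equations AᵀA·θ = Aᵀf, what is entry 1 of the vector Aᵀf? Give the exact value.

199

Entry 1 ↔ basis 1, so (Aᵀf)_{1} = Σᵢ fᵢ = (1)·(12) + (1)·(5) + (1)·(6) + (1)·(16) + (1)·(26) + (1)·(52) + (1)·(82) = 199.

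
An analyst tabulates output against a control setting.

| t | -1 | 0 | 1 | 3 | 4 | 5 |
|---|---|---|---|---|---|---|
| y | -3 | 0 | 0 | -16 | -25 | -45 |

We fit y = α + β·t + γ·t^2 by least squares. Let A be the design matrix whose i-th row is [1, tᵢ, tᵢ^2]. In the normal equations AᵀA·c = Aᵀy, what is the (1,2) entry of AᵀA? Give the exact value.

12

Row 1 ↔ basis 1, column 2 ↔ basis t, so (AᵀA)_{1,2} = Σᵢ t = (1)·(-1) + (1)·(0) + (1)·(1) + (1)·(3) + (1)·(4) + (1)·(5) = 12.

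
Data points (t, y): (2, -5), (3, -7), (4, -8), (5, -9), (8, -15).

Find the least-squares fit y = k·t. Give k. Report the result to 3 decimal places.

From the data, Σt·t = 118.
Right-hand side: Σt·y = -228.
Normal equations: [[118]]·[k]ᵀ = [-228]ᵀ.
k = (-228)/118 = -1.9322.

k = -1.932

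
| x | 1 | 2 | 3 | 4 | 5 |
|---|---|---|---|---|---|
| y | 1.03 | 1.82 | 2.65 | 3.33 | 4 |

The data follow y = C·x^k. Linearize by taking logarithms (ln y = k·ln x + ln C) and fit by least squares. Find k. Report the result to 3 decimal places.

With ln yᵢ as the transformed response and ln xᵢ as the regressor:
AᵀA = [[6.1995, 4.7875]; [4.7875, 5]], rhs = [5.3846, 4.1922]ᵀ  (here Σln x = 4.7875, Σ(ln x)² = 6.1995, Σln y = 4.1922, Σln x·ln y = 5.3846).
Δ = 6.1995·5 − (4.7875)² = 8.0774; k = (5.3846·5 − 4.7875·4.1922)/8.0774 = 0.84837, ln C = (6.1995·4.1922 − 4.7875·5.3846)/8.0774 = 0.02613.

k = 0.848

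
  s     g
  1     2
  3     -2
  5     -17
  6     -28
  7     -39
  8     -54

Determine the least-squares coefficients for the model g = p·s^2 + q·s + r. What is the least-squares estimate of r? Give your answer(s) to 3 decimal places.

r = 1.672

AᵀA·[p, q, r]ᵀ = Aᵀg reads: 8500·p + 1224·q + 184·r = -6816;  1224·p + 184·q + 30·r = -962;  184·p + 30·q + 6·r = -138.
(Σs^2·s^2 = 8500, Σs^2·s = 1224, Σs^2 = 184, Σs·s = 184, Σs = 30, Σ1 = 6, Σs^2·g = -6816, Σs·g = -962, Σg = -138.)
Row-reducing yields p = -1938/1775, q = 3128/1775, r = 2967/1775.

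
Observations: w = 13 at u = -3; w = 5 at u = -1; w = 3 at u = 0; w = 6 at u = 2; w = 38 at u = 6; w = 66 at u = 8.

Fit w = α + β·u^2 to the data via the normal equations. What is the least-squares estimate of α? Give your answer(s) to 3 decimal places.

From the data, Σ1 = 6, Σu^2 = 114, Σu^2·u^2 = 5490.
For Xᵀw: Σw = 131, Σu^2·w = 5738.
So XᵀX·[α, β]ᵀ = Xᵀw: [[6, 114]; [114, 5490]]·[α, β]ᵀ = [131, 5738]ᵀ.
Determinant 6·5490 − 114² = 19944.
α = (131·5490 − 114·5738)/19944 = 10843/3324; β = (6·5738 − 114·131)/19944 = 1083/1108.

α = 3.262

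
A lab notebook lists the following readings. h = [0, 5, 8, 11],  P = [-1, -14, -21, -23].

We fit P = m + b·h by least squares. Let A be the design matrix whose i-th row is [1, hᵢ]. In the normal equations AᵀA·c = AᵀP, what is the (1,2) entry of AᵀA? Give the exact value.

24

Row 1 ↔ basis 1, column 2 ↔ basis h, so (AᵀA)_{1,2} = Σᵢ h = (1)·(0) + (1)·(5) + (1)·(8) + (1)·(11) = 24.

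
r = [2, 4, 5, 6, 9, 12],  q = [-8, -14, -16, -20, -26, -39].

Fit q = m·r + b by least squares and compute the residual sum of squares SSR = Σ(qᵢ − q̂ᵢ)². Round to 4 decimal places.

With design matrix A, AᵀA = [[306, 38]; [38, 6]] and Aᵀq = [-974, -123]ᵀ.
Eliminating b: 6·(row 1) − 38·(row 2) gives 392·m = 6·(-974) − 38·(-123) = -1170, so m = -585/196.
Then b = ((-123) − 38·(-585/196))/6 = -313/196.
Residuals: -85/196, -13/28, 51/98, -97/196, 241/98, -311/196; SSR = 1859/196.

SSR = 9.4847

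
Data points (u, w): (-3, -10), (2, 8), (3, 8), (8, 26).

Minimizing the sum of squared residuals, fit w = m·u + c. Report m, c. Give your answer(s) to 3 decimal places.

m = 3.246, c = -0.115

Sums needed: Σu·u = 86, Σu = 10, Σ1 = 4.
And Σu·w = 278, Σw = 32.
Δ = 86·4 − 10² = 244.
m = (278·4 − 10·32)/244 = 198/61; c = (86·32 − 10·278)/244 = -7/61.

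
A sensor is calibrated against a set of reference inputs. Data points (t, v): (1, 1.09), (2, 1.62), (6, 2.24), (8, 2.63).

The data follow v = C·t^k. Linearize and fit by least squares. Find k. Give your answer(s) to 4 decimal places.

k = 0.3982

With ln vᵢ as the transformed response and ln tᵢ as the regressor:
AᵀA = [[8.0149, 4.5643]; [4.5643, 4]], rhs = [3.7902, 2.3421]ᵀ  (here Σln t = 4.5643, Σ(ln t)² = 8.0149, Σln v = 2.3421, Σln t·ln v = 3.7902).
Slope k = (n·Σln t·ln v − Σln t·Σln v)/(n·Σ(ln t)² − (Σln t)²) = (4·3.7902 − 4.5643·2.3421)/11.2265 = 0.39823; ln C = (Σln v − k·Σln t)/n = 0.13110.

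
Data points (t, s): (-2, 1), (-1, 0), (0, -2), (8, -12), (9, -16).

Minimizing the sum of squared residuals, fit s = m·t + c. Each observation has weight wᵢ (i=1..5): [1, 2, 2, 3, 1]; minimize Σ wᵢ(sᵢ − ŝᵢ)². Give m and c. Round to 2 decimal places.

m = -1.38, c = -1.65

The normal system AᵀWA·[m, c]ᵀ = AᵀWs is [[279, 29]; [29, 9]]·[m, c]ᵀ = [-434, -55]ᵀ.
Determinant 279·9 − 29² = 1670.
m = ((-434)·9 − 29·(-55))/1670 = -2311/1670; c = (279·(-55) − 29·(-434))/1670 = -2759/1670.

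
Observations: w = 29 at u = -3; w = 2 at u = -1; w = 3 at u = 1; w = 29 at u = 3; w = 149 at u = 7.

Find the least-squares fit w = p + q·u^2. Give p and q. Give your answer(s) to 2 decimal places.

Normal-equation sums: Σ1 = 5, Σu^2 = 69, Σu^2·u^2 = 2565.
And Σw = 212, Σu^2·w = 7828.
Determinant 5·2565 − 69² = 8064.
p = (212·2565 − 69·7828)/8064 = 19/42; q = (5·7828 − 69·212)/8064 = 383/126.

p = 0.45, q = 3.04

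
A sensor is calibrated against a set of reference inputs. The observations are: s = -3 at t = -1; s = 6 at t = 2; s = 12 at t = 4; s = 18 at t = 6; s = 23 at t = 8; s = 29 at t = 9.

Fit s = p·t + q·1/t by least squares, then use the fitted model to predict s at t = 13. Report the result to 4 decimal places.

ŝ = 39.6955

Sums needed: Σt·t = 202, Σt·1/t = 6, Σ1/t·1/t = 7093/5184.
And Σt·s = 616, Σ1/t·s = 1303/72.
Normal equations: [[202, 6]; [6, 7093/5184]]·[p, q]ᵀ = [616, 1303/72]ᵀ.
Eliminating q: (7093/5184)·(row 1) − 6·(row 2) gives (623081/2592)·p = (7093/5184)·616 − 6·(1303/72) = 475799/648, so p = 1903196/623081.
Then q = ((1303/72) − 6·(1903196/623081))/(7093/5184) = -104616/623081.
At t = 13: ŝ = (1903196/623081)·(13) + (-104616/623081)·(1/13) = 321535508/8100053.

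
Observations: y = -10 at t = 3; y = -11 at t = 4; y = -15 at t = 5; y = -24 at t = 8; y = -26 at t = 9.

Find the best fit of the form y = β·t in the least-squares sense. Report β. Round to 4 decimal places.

Normal-equation sums: Σt·t = 195.
And Σt·y = -575.
So XᵀX·[β]ᵀ = Xᵀy: [[195]]·[β]ᵀ = [-575]ᵀ.
Hence β = -575 / 195 ≈ -2.94872.

β = -2.9487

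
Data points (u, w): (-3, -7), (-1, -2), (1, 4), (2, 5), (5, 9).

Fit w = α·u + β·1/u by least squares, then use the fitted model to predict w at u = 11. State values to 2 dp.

ŵ = 20.83

Normal-equation sums: Σu·u = 40, Σu·1/u = 5, Σ1/u·1/u = 2161/900.
Right-hand side: Σu·w = 82, Σ1/u·w = 379/30.
XᵀX·[α, β]ᵀ = Xᵀw becomes [[40, 5]; [5, 2161/900]]·[α, β]ᵀ = [82, 379/30]ᵀ.
Δ = 40·(2161/900) − 5² = 3197/45.
α = (82·(2161/900) − 5·(379/30))/(3197/45) = 30088/15985; β = (40·(379/30) − 5·82)/(3197/45) = 4290/3197.
At u = 11: ŵ = (30088/15985)·(11) + (4290/3197)·(1/11) = 332918/15985.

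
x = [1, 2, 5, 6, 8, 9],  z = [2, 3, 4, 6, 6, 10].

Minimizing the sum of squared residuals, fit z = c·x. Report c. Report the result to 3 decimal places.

Entries of AᵀA: Σx·x = 211.
For Aᵀz: Σx·z = 202.
c = 202/211 = 0.957346.

c = 0.957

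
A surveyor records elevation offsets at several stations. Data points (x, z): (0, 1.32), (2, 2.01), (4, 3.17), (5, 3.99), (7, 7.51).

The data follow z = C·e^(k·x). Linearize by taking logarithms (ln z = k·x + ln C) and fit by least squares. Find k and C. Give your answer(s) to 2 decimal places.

Linearized form: ln z = k·x + ln C. From the 5 transformed points,
Σx = 18.0000, Σ(x)² = 94.0000, Σln z = 5.5295, Σx·ln z = 27.0438.
Normal system: [[94.0000, 18.0000]; [18.0000, 5]]·[k, ln C]ᵀ = [27.0438, 5.5295]ᵀ.
Δ = 94.0000·5 − (18.0000)² = 146.0000; k = (27.0438·5 − 18.0000·5.5295)/146.0000 = 0.24444, ln C = (94.0000·5.5295 − 18.0000·27.0438)/146.0000 = 0.22594, so C = exp(0.22594) = 1.25350.

k = 0.24, C = 1.25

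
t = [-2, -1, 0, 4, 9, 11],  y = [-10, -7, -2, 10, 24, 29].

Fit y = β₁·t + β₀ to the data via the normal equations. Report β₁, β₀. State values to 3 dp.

Setting ∂/∂β₁ … = 0 gives: 223·β₁ + 21·β₀ = 602;  21·β₁ + 6·β₀ = 44.
Eliminating β₀: 6·(row 1) − 21·(row 2) gives 897·β₁ = 6·602 − 21·44 = 2688, so β₁ = 896/299.
Then β₀ = (44 − 21·(896/299))/6 = -2830/897.

β₁ = 2.997, β₀ = -3.155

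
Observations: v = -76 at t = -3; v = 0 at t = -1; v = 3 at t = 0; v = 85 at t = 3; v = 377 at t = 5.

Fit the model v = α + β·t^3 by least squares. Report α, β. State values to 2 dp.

α = 3.76, β = 2.99

Sums needed: Σ1 = 5, Σt^3 = 124, Σt^3·t^3 = 17084.
And Σv = 389, Σt^3·v = 51472.
So XᵀX·[α, β]ᵀ = Xᵀv: [[5, 124]; [124, 17084]]·[α, β]ᵀ = [389, 51472]ᵀ.
Eliminating β: 17084·(row 1) − 124·(row 2) gives 70044·α = 17084·389 − 124·51472 = 263148, so α = 21929/5837.
Then β = (51472 − 124·(21929/5837))/17084 = 17427/5837.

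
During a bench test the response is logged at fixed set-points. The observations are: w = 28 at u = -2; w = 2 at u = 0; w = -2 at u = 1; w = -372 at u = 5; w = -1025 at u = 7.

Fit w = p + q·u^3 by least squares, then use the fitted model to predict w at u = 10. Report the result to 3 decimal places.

Normal-equation sums: Σ1 = 5, Σu^3 = 461, Σu^3·u^3 = 133339.
Moment sums: Σw = -1369, Σu^3·w = -398301.
Normal equations: [[5, 461]; [461, 133339]]·[p, q]ᵀ = [-1369, -398301]ᵀ.
Eliminating q: 133339·(row 1) − 461·(row 2) gives 454174·p = 133339·(-1369) − 461·(-398301) = 1075670, so p = 537835/227087.
Then q = ((-398301) − 461·(537835/227087))/133339 = -680198/227087.
At u = 10: ŵ = (537835/227087)·(1) + (-680198/227087)·(1000) = -679660165/227087.

ŵ = -2992.951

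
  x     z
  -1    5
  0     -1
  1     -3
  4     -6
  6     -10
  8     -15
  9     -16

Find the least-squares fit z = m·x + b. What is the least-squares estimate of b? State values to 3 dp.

b = 0.690

Setting ∂/∂m … = 0 gives: 199·m + 27·b = -356;  27·m + 7·b = -46.
(Σx·x = 199, Σx = 27, Σ1 = 7, Σx·z = -356, Σz = -46.)
Eliminating b: 7·(row 1) − 27·(row 2) gives 664·m = 7·(-356) − 27·(-46) = -1250, so m = -625/332.
Then b = ((-46) − 27·(-625/332))/7 = 229/332.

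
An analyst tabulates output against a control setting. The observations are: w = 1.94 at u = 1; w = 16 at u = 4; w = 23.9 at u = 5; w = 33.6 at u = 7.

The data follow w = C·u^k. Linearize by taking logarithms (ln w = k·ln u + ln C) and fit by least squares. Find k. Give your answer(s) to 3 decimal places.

Linearized form: ln w = k·ln u + ln C. From the 4 transformed points,
Σln u = 4.9416, Σ(ln u)² = 8.2987, Σln w = 10.1237, Σln u·ln w = 15.7907.
Normal system: [[8.2987, 4.9416]; [4.9416, 4]]·[k, ln C]ᵀ = [15.7907, 10.1237]ᵀ.
Δ = 8.2987·4 − (4.9416)² = 8.7748; k = (15.7907·4 − 4.9416·10.1237)/8.7748 = 1.49693, ln C = (8.2987·10.1237 − 4.9416·15.7907)/8.7748 = 0.68160.

k = 1.497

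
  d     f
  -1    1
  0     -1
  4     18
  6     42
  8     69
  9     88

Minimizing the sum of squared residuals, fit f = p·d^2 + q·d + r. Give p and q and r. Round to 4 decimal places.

p = 1.0117, q = 0.6670, r = -0.1100

Normal-equation sums: Σd^2·d^2 = 12210, Σd^2·d = 1520, Σd^2 = 198, Σd·d = 198, Σd = 26, Σ1 = 6.
For Aᵀf: Σd^2·f = 13345, Σd·f = 1667, Σf = 217.
Inverting the 3×3 Gram matrix, [p, q, r]ᵀ = [11662/11527, 7688/11527, -2535/23054]ᵀ.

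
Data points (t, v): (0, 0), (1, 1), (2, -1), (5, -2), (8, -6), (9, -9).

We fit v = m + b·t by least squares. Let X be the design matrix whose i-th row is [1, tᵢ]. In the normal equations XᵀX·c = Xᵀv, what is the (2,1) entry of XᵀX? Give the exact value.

Row 2 ↔ basis t, column 1 ↔ basis 1, so (XᵀX)_{2,1} = Σᵢ t = (0)·(1) + (1)·(1) + (2)·(1) + (5)·(1) + (8)·(1) + (9)·(1) = 25.

25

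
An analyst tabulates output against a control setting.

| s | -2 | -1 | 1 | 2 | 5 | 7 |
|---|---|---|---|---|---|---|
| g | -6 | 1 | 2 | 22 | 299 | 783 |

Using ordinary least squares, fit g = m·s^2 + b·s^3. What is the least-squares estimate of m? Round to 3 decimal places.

From the data, Σs^2·s^2 = 3060, Σs^2·s^3 = 19932, Σs^3·s^3 = 133404.
Moment sums: Σs^2·g = 45909, Σs^3·g = 306169.
Δ = 3060·133404 − 19932² = 10931616.
m = (45909·133404 − 19932·306169)/10931616 = 455911/227742; b = (3060·306169 − 19932·45909)/10931616 = 303041/151828.

m = 2.002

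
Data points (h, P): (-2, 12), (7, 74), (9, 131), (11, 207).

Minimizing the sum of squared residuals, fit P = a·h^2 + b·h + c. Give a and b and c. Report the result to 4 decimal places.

a = 2.0359, b = -3.3549, c = -2.8230

Forming AᵀA = [[23619, 2395, 255]; [2395, 255, 25]; [255, 25, 4]] and AᵀP = [39332, 3950, 424]ᵀ gives AᵀA·[a, b, c]ᵀ = AᵀP.
Solving the 3×3 system (Gaussian elimination) gives a = 69279/34028, b = -114161/34028, c = -48031/17014.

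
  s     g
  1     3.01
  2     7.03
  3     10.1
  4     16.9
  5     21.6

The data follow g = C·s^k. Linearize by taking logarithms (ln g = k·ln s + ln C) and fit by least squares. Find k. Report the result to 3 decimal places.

Taking logs, ln g = k·ln s + ln C, so regress ln g on ln s.
Σln s = 4.7875, Σ(ln s)² = 6.1995, Σln g = 11.2647, Σln s·ln g = 12.7571.
Equations: 6.1995·k + 4.7875·ln C = 12.7571;  4.7875·k + 5·ln C = 11.2647.
Slope k = (n·Σln s·ln g − Σln s·Σln g)/(n·Σ(ln s)² − (Σln s)²) = (5·12.7571 − 4.7875·11.2647)/8.0774 = 1.22021; ln C = (Σln g − k·Σln s)/n = 1.08458.

k = 1.220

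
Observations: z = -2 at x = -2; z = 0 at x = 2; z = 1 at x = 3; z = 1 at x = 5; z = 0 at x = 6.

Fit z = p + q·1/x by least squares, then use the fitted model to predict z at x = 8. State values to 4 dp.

Compute the Gram sums: Σ1 = 5, Σ1/x = 7/10, Σ1/x·1/x = 611/900.
Right-hand side: Σz = 0, Σ1/x·z = 23/15.
Determinant 5·(611/900) − (7/10)² = 1307/450.
p = (0·(611/900) − (7/10)·(23/15))/(1307/450) = -483/1307; q = (5·(23/15) − (7/10)·0)/(1307/450) = 3450/1307.
At x = 8: ẑ = (-483/1307)·(1) + (3450/1307)·(1/8) = -207/5228.

ẑ = -0.0396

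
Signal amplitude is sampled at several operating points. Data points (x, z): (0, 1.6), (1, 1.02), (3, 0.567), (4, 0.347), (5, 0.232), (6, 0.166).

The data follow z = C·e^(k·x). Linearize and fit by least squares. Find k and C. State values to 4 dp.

k = -0.3758, C = 1.5810

With ln zᵢ as the transformed response and xᵢ as the regressor:
Σx = 19.0000, Σ(x)² = 87.0000, Σln z = -4.3928, Σx·ln z = -23.9958.
Equations: 87.0000·k + 19.0000·ln C = -23.9958;  19.0000·k + 6·ln C = -4.3928.
Solving (det = 161.0000): k = -0.37585, ln C = 0.45805, so C = exp(0.45805) = 1.58099.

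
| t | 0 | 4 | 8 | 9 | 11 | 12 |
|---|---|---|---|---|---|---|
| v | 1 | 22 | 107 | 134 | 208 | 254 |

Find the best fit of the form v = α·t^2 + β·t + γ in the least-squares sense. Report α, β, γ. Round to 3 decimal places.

From the data, Σt^2·t^2 = 46290, Σt^2·t = 4364, Σt^2 = 426, Σt·t = 426, Σt = 44, Σ1 = 6.
And Σt^2·v = 79798, Σt·v = 7486, Σv = 726.
XᵀX·[α, β, γ]ᵀ = Xᵀv becomes [[46290, 4364, 426]; [4364, 426, 44]; [426, 44, 6]]·[α, β, γ]ᵀ = [79798, 7486, 726]ᵀ.
Row-reducing yields α = 577/291, β = -43169/15035, γ = 57538/45105.

α = 1.983, β = -2.871, γ = 1.276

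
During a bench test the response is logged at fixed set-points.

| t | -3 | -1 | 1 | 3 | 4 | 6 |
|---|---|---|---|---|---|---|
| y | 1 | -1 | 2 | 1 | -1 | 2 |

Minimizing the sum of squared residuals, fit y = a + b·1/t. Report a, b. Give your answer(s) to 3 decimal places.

a = 0.581, b = 1.229

MᵀM·[a, b]ᵀ = Mᵀy reads: 6·a + (5/12)·b = 4;  (5/12)·a + (37/16)·b = 37/12.
Determinant 6·(37/16) − (5/12)² = 1973/144.
a = (4·(37/16) − (5/12)·(37/12))/(1973/144) = 1147/1973; b = (6·(37/12) − (5/12)·4)/(1973/144) = 2424/1973.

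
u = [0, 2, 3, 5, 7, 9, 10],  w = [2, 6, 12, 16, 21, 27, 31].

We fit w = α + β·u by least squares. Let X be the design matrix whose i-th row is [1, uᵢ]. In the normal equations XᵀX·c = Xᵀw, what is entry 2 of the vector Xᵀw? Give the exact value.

828

Entry 2 ↔ basis u, so (Xᵀw)_{2} = Σᵢ (u)·wᵢ = (0)·(2) + (2)·(6) + (3)·(12) + (5)·(16) + (7)·(21) + (9)·(27) + (10)·(31) = 828.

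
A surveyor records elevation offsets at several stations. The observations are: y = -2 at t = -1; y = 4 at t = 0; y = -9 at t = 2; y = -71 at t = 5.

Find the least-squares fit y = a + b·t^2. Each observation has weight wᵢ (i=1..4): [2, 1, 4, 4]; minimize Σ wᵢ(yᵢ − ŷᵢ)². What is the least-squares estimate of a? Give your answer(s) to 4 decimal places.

With design matrix A, AᵀWA = [[11, 118]; [118, 2566]] and AᵀWy = [-320, -7248]ᵀ.
Δ = 11·2566 − 118² = 14302.
a = ((-320)·2566 − 118·(-7248))/14302 = 17072/7151; b = (11·(-7248) − 118·(-320))/14302 = -20984/7151.

a = 2.3874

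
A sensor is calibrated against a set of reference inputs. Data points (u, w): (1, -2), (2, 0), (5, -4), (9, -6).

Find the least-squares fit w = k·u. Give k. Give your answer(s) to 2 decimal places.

k = -0.68

Setting ∂/∂k … = 0 gives: 111·k = -76.
(Σu·u = 111, Σu·w = -76.)
Hence k = -76 / 111 ≈ -0.684685.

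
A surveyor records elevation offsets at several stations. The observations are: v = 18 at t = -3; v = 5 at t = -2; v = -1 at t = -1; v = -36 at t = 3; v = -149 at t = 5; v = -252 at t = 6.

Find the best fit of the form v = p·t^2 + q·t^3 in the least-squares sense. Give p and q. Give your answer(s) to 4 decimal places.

p = -0.9682, q = -1.0036

Sums needed: Σt^2·t^2 = 2100, Σt^2·t^3 = 10868, Σt^3·t^3 = 63804.
And Σt^2·v = -12940, Σt^3·v = -74554.
So MᵀM·[p, q]ᵀ = Mᵀv: [[2100, 10868]; [10868, 63804]]·[p, q]ᵀ = [-12940, -74554]ᵀ.
det = 2100·63804 − 10868² = 15874976.
p = ((-12940)·63804 − 10868·(-74554))/15874976 = -147797/152644; q = (2100·(-74554) − 10868·(-12940))/15874976 = -1991435/1984372.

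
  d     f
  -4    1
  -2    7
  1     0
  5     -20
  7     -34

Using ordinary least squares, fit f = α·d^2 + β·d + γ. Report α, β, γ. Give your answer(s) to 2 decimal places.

α = -0.51, β = -1.84, γ = 3.06

The normal equations are: 3299·α + 397·β + 95·γ = -2122;  397·α + 95·β + 7·γ = -356;  95·α + 7·β + 5·γ = -46.
(Σd^2·d^2 = 3299, Σd^2·d = 397, Σd^2 = 95, Σd·d = 95, Σd = 7, Σ1 = 5, Σd^2·f = -2122, Σd·f = -356, Σf = -46.)
Inverting the 3×3 Gram matrix, [α, β, γ]ᵀ = [-4076/7999, -14747/7999, 24499/7999]ᵀ.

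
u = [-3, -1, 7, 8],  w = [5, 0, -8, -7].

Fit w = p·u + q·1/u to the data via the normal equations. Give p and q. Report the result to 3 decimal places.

MᵀM·[p, q]ᵀ = Mᵀw reads: 123·p + 4·q = -127;  4·p + (32377/28224)·q = -619/168.
(Σu·u = 123, Σu·1/u = 4, Σ1/u·1/u = 32377/28224, Σu·w = -127, Σ1/u·w = -619/168.)
Eliminating q: (32377/28224)·(row 1) − 4·(row 2) gives (1176929/9408)·p = (32377/28224)·(-127) − 4·(-619/168) = -3695911/28224, so p = -3695911/3530787.
Then q = ((-619/168) − 4·(-3695911/3530787))/(32377/28224) = 515592/1176929.

p = -1.047, q = 0.438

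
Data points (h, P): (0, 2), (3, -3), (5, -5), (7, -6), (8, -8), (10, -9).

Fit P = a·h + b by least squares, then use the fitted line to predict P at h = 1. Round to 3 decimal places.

P̂ = 0.010

With design matrix M, MᵀM = [[247, 33]; [33, 6]] and MᵀP = [-230, -29]ᵀ.
Eliminating b: 6·(row 1) − 33·(row 2) gives 393·a = 6·(-230) − 33·(-29) = -423, so a = -141/131.
Then b = ((-29) − 33·(-141/131))/6 = 427/393.
At h = 1: P̂ = (-141/131)·(1) + (427/393)·(1) = 4/393.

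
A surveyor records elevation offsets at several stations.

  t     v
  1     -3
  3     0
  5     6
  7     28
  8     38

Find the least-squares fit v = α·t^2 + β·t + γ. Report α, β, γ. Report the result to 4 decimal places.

α = 1.0736, β = -3.7710, γ = 0.1237

Sums needed: Σt^2·t^2 = 7204, Σt^2·t = 1008, Σt^2 = 148, Σt·t = 148, Σt = 24, Σ1 = 5.
Moment sums: Σt^2·v = 3951, Σt·v = 527, Σv = 69.
Normal equations: [[7204, 1008, 148]; [1008, 148, 24]; [148, 24, 5]]·[α, β, γ]ᵀ = [3951, 527, 69]ᵀ.
Inverting the 3×3 Gram matrix, [α, β, γ]ᵀ = [5415/5044, -19021/5044, 12/97]ᵀ.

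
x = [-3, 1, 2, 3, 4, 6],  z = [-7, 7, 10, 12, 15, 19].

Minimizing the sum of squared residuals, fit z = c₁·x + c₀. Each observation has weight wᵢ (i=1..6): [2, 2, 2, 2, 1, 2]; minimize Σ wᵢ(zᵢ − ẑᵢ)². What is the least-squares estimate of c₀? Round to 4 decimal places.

c₀ = 2.9960

The normal equations are: 134·c₁ + 22·c₀ = 456;  22·c₁ + 11·c₀ = 97.
Determinant 134·11 − 22² = 990.
c₁ = (456·11 − 22·97)/990 = 131/45; c₀ = (134·97 − 22·456)/990 = 1483/495.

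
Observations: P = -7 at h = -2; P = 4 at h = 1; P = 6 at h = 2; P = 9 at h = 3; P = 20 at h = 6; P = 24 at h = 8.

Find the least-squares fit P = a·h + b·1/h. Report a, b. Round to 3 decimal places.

The normal system AᵀA·[a, b]ᵀ = AᵀP is [[118, 6]; [6, 953/576]]·[a, b]ᵀ = [369, 119/6]ᵀ.
Δ = 118·(953/576) − 6² = 45859/288.
a = (369·(953/576) − 6·(119/6))/(45859/288) = 747/242; b = (118·(119/6) − 6·369)/(45859/288) = 96/121.

a = 3.087, b = 0.793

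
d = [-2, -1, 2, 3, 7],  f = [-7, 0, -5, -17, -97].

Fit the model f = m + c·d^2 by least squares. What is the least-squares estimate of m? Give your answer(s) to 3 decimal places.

The normal equations are: 5·m + 67·c = -126;  67·m + 2515·c = -4954.
Δ = 5·2515 − 67² = 8086.
m = ((-126)·2515 − 67·(-4954))/8086 = 578/311; c = (5·(-4954) − 67·(-126))/8086 = -628/311.

m = 1.859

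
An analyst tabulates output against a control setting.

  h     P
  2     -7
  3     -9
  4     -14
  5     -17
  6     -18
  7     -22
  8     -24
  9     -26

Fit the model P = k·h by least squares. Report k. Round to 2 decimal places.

k = -3.06

Sums needed: Σh·h = 284.
Right-hand side: Σh·P = -870.
XᵀX·[k]ᵀ = XᵀP becomes [[284]]·[k]ᵀ = [-870]ᵀ.
Hence k = -870 / 284 ≈ -3.06338.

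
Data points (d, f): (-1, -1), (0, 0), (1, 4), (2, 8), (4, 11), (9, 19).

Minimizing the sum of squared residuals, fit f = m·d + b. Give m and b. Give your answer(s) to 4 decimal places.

m = 2.0382, b = 1.7379

Sums needed: Σd·d = 103, Σd = 15, Σ1 = 6.
For Mᵀf: Σd·f = 236, Σf = 41.
So MᵀM·[m, b]ᵀ = Mᵀf: [[103, 15]; [15, 6]]·[m, b]ᵀ = [236, 41]ᵀ.
det = 103·6 − 15² = 393.
m = (236·6 − 15·41)/393 = 267/131; b = (103·41 − 15·236)/393 = 683/393.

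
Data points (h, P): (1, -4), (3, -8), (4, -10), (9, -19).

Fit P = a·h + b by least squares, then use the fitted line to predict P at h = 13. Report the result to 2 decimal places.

From the data, Σh·h = 107, Σh = 17, Σ1 = 4.
Right-hand side: Σh·P = -239, ΣP = -41.
XᵀX·[a, b]ᵀ = XᵀP becomes [[107, 17]; [17, 4]]·[a, b]ᵀ = [-239, -41]ᵀ.
Eliminating b: 4·(row 1) − 17·(row 2) gives 139·a = 4·(-239) − 17·(-41) = -259, so a = -259/139.
Then b = ((-41) − 17·(-259/139))/4 = -324/139.
At h = 13: P̂ = (-259/139)·(13) + (-324/139)·(1) = -3691/139.

P̂ = -26.55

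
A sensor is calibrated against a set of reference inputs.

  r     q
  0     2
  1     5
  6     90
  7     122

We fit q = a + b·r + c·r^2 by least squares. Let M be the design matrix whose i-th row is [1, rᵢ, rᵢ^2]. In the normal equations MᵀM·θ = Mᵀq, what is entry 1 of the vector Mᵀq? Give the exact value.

219

Entry 1 ↔ basis 1, so (Mᵀq)_{1} = Σᵢ qᵢ = (1)·(2) + (1)·(5) + (1)·(90) + (1)·(122) = 219.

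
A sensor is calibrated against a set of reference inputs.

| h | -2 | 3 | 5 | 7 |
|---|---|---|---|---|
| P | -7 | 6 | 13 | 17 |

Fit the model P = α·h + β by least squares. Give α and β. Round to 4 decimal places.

Compute the Gram sums: Σh·h = 87, Σh = 13, Σ1 = 4.
Right-hand side: Σh·P = 216, ΣP = 29.
Δ = 87·4 − 13² = 179.
α = (216·4 − 13·29)/179 = 487/179; β = (87·29 − 13·216)/179 = -285/179.

α = 2.7207, β = -1.5922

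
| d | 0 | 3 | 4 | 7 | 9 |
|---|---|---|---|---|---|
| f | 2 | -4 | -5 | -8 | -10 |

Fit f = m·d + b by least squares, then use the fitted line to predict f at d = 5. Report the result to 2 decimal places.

f̂ = -5.51

With design matrix M, MᵀM = [[155, 23]; [23, 5]] and Mᵀf = [-178, -25]ᵀ.
Δ = 155·5 − 23² = 246.
m = ((-178)·5 − 23·(-25))/246 = -105/82; b = (155·(-25) − 23·(-178))/246 = 73/82.
At d = 5: f̂ = (-105/82)·(5) + (73/82)·(1) = -226/41.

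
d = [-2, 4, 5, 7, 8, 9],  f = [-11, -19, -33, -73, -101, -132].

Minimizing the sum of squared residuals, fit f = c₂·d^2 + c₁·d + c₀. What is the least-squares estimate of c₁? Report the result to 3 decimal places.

From the data, Σd^2·d^2 = 13955, Σd^2·d = 1765, Σd^2 = 239, Σd·d = 239, Σd = 31, Σ1 = 6.
Moment sums: Σd^2·f = -21906, Σd·f = -2726, Σf = -369.
AᵀA·[c₂, c₁, c₀]ᵀ = Aᵀf becomes [[13955, 1765, 239]; [1765, 239, 31]; [239, 31, 6]]·[c₂, c₁, c₀]ᵀ = [-21906, -2726, -369]ᵀ.
Row-reducing yields c₂ = -401159/205608, c₁ = 560491/205608, c₀ = 73123/34268.

c₁ = 2.726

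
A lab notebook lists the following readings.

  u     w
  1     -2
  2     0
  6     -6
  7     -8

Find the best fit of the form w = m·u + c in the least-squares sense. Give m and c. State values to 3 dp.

From the data, Σu·u = 90, Σu = 16, Σ1 = 4.
For Aᵀw: Σu·w = -94, Σw = -16.
Normal equations: [[90, 16]; [16, 4]]·[m, c]ᵀ = [-94, -16]ᵀ.
det = 90·4 − 16² = 104.
m = ((-94)·4 − 16·(-16))/104 = -15/13; c = (90·(-16) − 16·(-94))/104 = 8/13.

m = -1.154, c = 0.615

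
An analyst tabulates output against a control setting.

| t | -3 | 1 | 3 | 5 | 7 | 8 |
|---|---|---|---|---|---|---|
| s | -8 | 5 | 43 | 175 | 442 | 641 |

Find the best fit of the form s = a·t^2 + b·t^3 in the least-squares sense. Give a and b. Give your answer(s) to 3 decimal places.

a = 2.010, b = 1.001

Normal-equation sums: Σt^2·t^2 = 7285, Σt^2·t^3 = 52701, Σt^3·t^3 = 396877.
Right-hand side: Σt^2·s = 67377, Σt^3·s = 503055.
XᵀX·[a, b]ᵀ = Xᵀs becomes [[7285, 52701]; [52701, 396877]]·[a, b]ᵀ = [67377, 503055]ᵀ.
Δ = 7285·396877 − 52701² = 113853544.
a = (67377·396877 − 52701·503055)/113853544 = 114440037/56926772; b = (7285·503055 − 52701·67377)/113853544 = 56960199/56926772.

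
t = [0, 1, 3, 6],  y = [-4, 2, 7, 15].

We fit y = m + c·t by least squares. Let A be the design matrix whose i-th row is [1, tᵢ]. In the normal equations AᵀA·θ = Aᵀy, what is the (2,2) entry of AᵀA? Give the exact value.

46

Row 2 ↔ basis t, column 2 ↔ basis t, so (AᵀA)_{2,2} = Σᵢ (t)·(t) = (0)·(0) + (1)·(1) + (3)·(3) + (6)·(6) = 46.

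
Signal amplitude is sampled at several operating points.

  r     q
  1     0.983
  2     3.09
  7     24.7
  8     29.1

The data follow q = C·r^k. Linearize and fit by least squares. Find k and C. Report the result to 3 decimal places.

Let Y = ln q. Fitting Y = k·ln r + ln C by least squares:
Σln r = 4.7185, Σ(ln r)² = 8.5911, Σln q = 7.6886, Σln r·ln q = 14.0314.
Normal system: [[8.5911, 4.7185]; [4.7185, 4]]·[k, ln C]ᵀ = [14.0314, 7.6886]ᵀ.
Δ = 8.5911·4 − (4.7185)² = 12.1002; k = (14.0314·4 − 4.7185·7.6886)/12.1002 = 1.64023, ln C = (8.5911·7.6886 − 4.7185·14.0314)/12.1002 = -0.01272, so C = exp(-0.01272) = 0.98736.

k = 1.640, C = 0.987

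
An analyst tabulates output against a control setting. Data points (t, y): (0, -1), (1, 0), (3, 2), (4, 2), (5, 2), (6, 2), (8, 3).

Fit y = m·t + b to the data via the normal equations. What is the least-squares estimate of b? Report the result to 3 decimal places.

b = -0.335

Normal-equation sums: Σt·t = 151, Σt = 27, Σ1 = 7.
Moment sums: Σt·y = 60, Σy = 10.
Normal equations: [[151, 27]; [27, 7]]·[m, b]ᵀ = [60, 10]ᵀ.
Δ = 151·7 − 27² = 328.
m = (60·7 − 27·10)/328 = 75/164; b = (151·10 − 27·60)/328 = -55/164.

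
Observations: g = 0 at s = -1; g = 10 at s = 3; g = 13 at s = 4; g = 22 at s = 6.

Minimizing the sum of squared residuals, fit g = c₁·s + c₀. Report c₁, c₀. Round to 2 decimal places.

The normal system AᵀA·[c₁, c₀]ᵀ = Aᵀg is [[62, 12]; [12, 4]]·[c₁, c₀]ᵀ = [214, 45]ᵀ.
det = 62·4 − 12² = 104.
c₁ = (214·4 − 12·45)/104 = 79/26; c₀ = (62·45 − 12·214)/104 = 111/52.

c₁ = 3.04, c₀ = 2.13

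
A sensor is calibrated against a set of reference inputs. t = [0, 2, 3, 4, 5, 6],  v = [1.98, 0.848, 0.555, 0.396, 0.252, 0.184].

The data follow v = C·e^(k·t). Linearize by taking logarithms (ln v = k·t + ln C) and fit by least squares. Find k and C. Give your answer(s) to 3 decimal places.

Linearized form: ln v = k·t + ln C. From the 6 transformed points,
Sums: Σt = 20.0000, Σ(t)² = 90.0000, Σln v = -4.0681, Σt·ln v = -22.8500.
Normal system: [[90.0000, 20.0000]; [20.0000, 6]]·[k, ln C]ᵀ = [-22.8500, -4.0681]ᵀ.
Solving (det = 140.0000): k = -0.39814, ln C = 0.64911, so C = exp(0.64911) = 1.91384.

k = -0.398, C = 1.914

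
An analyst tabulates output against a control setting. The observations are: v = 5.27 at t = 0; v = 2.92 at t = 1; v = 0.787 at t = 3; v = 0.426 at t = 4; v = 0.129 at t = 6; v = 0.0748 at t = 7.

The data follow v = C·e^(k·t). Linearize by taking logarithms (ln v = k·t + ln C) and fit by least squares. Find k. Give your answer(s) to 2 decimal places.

k = -0.61

With ln vᵢ as the transformed response and tᵢ as the regressor:
Sums: Σt = 21.0000, Σ(t)² = 111.0000, Σln v = -3.0001, Σt·ln v = -33.4985.
Normal system: [[111.0000, 21.0000]; [21.0000, 6]]·[k, ln C]ᵀ = [-33.4985, -3.0001]ᵀ.
Slope k = (n·Σt·ln v − Σt·Σln v)/(n·Σ(t)² − (Σt)²) = (6·-33.4985 − 21.0000·-3.0001)/225.0000 = -0.61328; ln C = (Σln v − k·Σt)/n = 1.64647.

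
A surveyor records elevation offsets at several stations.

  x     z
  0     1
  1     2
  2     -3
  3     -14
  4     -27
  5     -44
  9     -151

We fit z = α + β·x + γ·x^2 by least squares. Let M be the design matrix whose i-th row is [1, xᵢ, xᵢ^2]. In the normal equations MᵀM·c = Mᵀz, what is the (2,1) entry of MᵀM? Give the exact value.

Row 2 ↔ basis x, column 1 ↔ basis 1, so (MᵀM)_{2,1} = Σᵢ x = (0)·(1) + (1)·(1) + (2)·(1) + (3)·(1) + (4)·(1) + (5)·(1) + (9)·(1) = 24.

24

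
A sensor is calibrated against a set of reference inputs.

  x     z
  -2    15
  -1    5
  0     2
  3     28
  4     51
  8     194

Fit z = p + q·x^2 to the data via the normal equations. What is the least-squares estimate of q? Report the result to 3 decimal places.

Sums needed: Σ1 = 6, Σx^2 = 94, Σx^2·x^2 = 4450.
Moment sums: Σz = 295, Σx^2·z = 13549.
MᵀM·[p, q]ᵀ = Mᵀz becomes [[6, 94]; [94, 4450]]·[p, q]ᵀ = [295, 13549]ᵀ.
det = 6·4450 − 94² = 17864.
p = (295·4450 − 94·13549)/17864 = 699/319; q = (6·13549 − 94·295)/17864 = 1913/638.

q = 2.998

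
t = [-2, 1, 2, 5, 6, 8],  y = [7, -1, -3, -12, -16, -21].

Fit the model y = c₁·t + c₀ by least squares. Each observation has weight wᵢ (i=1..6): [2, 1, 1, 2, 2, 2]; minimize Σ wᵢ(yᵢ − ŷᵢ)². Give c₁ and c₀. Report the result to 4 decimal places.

Setting ∂/∂c₁ … = 0 gives: 263·c₁ + 37·c₀ = -683;  37·c₁ + 10·c₀ = -88.
(Σwᵢ·t·t = 263, Σwᵢ·t = 37, Σwᵢ·1 = 10, Σwᵢ·t·y = -683, Σwᵢ·y = -88.)
Eliminating c₀: 10·(row 1) − 37·(row 2) gives 1261·c₁ = 10·(-683) − 37·(-88) = -3574, so c₁ = -3574/1261.
Then c₀ = ((-88) − 37·(-3574/1261))/10 = 2127/1261.

c₁ = -2.8343, c₀ = 1.6868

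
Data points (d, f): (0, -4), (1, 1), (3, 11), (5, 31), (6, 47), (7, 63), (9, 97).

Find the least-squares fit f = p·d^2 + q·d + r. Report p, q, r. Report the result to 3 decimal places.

p = 1.006, q = 2.217, r = -3.570

Setting ∂/∂p … = 0 gives: 10965·p + 1441·q + 201·r = 13511;  1441·p + 201·q + 31·r = 1785;  201·p + 31·q + 7·r = 246.
(Σd^2·d^2 = 10965, Σd^2·d = 1441, Σd^2 = 201, Σd·d = 201, Σd = 31, Σ1 = 7, Σd^2·f = 13511, Σd·f = 1785, Σf = 246.)
Solving the 3×3 system (Gaussian elimination) gives p = 96683/96082, q = 213035/96082, r = -24502/6863.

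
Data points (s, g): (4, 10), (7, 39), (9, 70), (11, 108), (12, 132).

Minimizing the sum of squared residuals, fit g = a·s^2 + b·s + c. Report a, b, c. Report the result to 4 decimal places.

Setting ∂/∂a … = 0 gives: 44595·a + 4195·b + 411·c = 39817;  4195·a + 411·b + 43·c = 3715;  411·a + 43·b + 5·c = 359.
Solving the 3×3 system (Gaussian elimination) gives a = 12737/11596, b = -2117/892, c = 5573/2899.

a = 1.0984, b = -2.3733, c = 1.9224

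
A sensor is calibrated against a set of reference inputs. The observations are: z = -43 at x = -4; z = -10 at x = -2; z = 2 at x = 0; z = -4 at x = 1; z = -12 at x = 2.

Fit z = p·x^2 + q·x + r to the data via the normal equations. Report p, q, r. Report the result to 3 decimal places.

p = -2.920, q = -0.704, r = 0.775

Forming MᵀM = [[289, -63, 25]; [-63, 25, -3]; [25, -3, 5]] and Mᵀz = [-780, 164, -67]ᵀ gives MᵀM·[p, q, r]ᵀ = Mᵀz.
Solving the 3×3 system (Gaussian elimination) gives p = -5477/1876, q = -1321/1876, r = 727/938.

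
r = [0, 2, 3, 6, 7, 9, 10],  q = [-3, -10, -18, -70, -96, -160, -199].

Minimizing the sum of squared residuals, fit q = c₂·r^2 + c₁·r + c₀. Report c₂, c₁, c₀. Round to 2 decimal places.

The normal system MᵀM·[c₂, c₁, c₀]ᵀ = Mᵀq is [[20355, 2323, 279]; [2323, 279, 37]; [279, 37, 7]]·[c₂, c₁, c₀]ᵀ = [-40286, -4596, -556]ᵀ.
Row-reducing yields c₂ = -186284/89009, c₁ = 126113/89009, c₀ = -311707/89009.

c₂ = -2.09, c₁ = 1.42, c₀ = -3.50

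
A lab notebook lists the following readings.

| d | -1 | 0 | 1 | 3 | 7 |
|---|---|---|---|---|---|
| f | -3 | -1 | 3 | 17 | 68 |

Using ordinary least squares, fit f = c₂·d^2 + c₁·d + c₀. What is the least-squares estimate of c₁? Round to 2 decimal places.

c₁ = 3.05

XᵀX·[c₂, c₁, c₀]ᵀ = Xᵀf reads: 2484·c₂ + 370·c₁ + 60·c₀ = 3485;  370·c₂ + 60·c₁ + 10·c₀ = 533;  60·c₂ + 10·c₁ + 5·c₀ = 84.
(Σd^2·d^2 = 2484, Σd^2·d = 370, Σd^2 = 60, Σd·d = 60, Σd = 10, Σ1 = 5, Σd^2·f = 3485, Σd·f = 533, Σf = 84.)
Inverting the 3×3 Gram matrix, [c₂, c₁, c₀]ᵀ = [783/806, 2461/806, -1943/2015]ᵀ.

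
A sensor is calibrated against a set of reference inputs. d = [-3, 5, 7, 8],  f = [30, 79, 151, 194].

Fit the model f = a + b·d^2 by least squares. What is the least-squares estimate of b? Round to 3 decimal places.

b = 2.985

The normal system MᵀM·[a, b]ᵀ = Mᵀf is [[4, 147]; [147, 7203]]·[a, b]ᵀ = [454, 22060]ᵀ.
Eliminating b: 7203·(row 1) − 147·(row 2) gives 7203·a = 7203·454 − 147·22060 = 27342, so a = 186/49.
Then b = (22060 − 147·(186/49))/7203 = 21502/7203.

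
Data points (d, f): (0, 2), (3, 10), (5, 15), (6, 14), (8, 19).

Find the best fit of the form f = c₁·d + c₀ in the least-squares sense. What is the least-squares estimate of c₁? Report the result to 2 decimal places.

c₁ = 2.07

The normal system MᵀM·[c₁, c₀]ᵀ = Mᵀf is [[134, 22]; [22, 5]]·[c₁, c₀]ᵀ = [341, 60]ᵀ.
Determinant 134·5 − 22² = 186.
c₁ = (341·5 − 22·60)/186 = 385/186; c₀ = (134·60 − 22·341)/186 = 269/93.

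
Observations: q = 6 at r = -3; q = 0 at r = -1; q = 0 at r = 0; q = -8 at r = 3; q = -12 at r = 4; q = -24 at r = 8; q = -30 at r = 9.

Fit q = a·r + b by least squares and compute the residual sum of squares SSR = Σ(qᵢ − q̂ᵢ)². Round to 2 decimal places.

SSR = 17.90

The normal system AᵀA·[a, b]ᵀ = Aᵀq is [[180, 20]; [20, 7]]·[a, b]ᵀ = [-552, -68]ᵀ.
Eliminating b: 7·(row 1) − 20·(row 2) gives 860·a = 7·(-552) − 20·(-68) = -2504, so a = -626/215.
Then b = ((-68) − 20·(-626/215))/7 = -60/43.
Residuals: -288/215, -326/215, 60/43, 458/215, 224/215, 148/215, -12/5; SSR = 3848/215.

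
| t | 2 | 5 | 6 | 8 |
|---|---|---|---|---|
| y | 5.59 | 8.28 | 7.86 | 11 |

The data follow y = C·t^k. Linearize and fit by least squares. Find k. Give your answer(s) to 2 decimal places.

k = 0.44

With ln yᵢ as the transformed response and ln tᵢ as the regressor:
XᵀX = [[10.6052, 6.1738]; [6.1738, 4]], rhs = [13.2755, 8.2945]ᵀ  (here Σln t = 6.1738, Σ(ln t)² = 10.6052, Σln y = 8.2945, Σln t·ln y = 13.2755).
Solving (det = 4.3053): k = 0.43981, ln C = 1.39480.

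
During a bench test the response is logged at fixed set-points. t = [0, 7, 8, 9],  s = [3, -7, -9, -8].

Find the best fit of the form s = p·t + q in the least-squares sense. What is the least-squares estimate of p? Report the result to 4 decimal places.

p = -1.3400

Forming XᵀX = [[194, 24]; [24, 4]] and Xᵀs = [-193, -21]ᵀ gives XᵀX·[p, q]ᵀ = Xᵀs.
det = 194·4 − 24² = 200.
p = ((-193)·4 − 24·(-21))/200 = -67/50; q = (194·(-21) − 24·(-193))/200 = 279/100.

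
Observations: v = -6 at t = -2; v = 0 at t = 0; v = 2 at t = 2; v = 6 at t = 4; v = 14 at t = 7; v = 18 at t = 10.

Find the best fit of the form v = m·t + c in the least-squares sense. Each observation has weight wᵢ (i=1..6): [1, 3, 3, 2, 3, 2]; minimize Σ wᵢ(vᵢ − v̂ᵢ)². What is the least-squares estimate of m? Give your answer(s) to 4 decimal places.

m = 1.9824

Forming MᵀWM = [[395, 53]; [53, 14]] and MᵀWv = [726, 90]ᵀ gives MᵀWM·[m, c]ᵀ = MᵀWv.
Δ = 395·14 − 53² = 2721.
m = (726·14 − 53·90)/2721 = 1798/907; c = (395·90 − 53·726)/2721 = -976/907.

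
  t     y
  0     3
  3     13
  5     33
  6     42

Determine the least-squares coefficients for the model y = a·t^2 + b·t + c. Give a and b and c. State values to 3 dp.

a = 0.992, b = 0.735, c = 2.811

Entries of MᵀM: Σt^2·t^2 = 2002, Σt^2·t = 368, Σt^2 = 70, Σt·t = 70, Σt = 14, Σ1 = 4.
And Σt^2·y = 2454, Σt·y = 456, Σy = 91.
MᵀM·[a, b, c]ᵀ = Mᵀy becomes [[2002, 368, 70]; [368, 70, 14]; [70, 14, 4]]·[a, b, c]ᵀ = [2454, 456, 91]ᵀ.
Solving the 3×3 system (Gaussian elimination) gives a = 131/132, b = 97/132, c = 371/132.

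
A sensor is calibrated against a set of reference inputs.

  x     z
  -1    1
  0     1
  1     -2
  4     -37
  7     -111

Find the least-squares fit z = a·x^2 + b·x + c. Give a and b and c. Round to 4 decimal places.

a = -2.1166, b = -1.2368, c = 1.4832

MᵀM·[a, b, c]ᵀ = Mᵀz reads: 2659·a + 407·b + 67·c = -6032;  407·a + 67·b + 11·c = -928;  67·a + 11·b + 5·c = -148.
Inverting the 3×3 Gram matrix, [a, b, c]ᵀ = [-1761/832, -1029/832, 617/416]ᵀ.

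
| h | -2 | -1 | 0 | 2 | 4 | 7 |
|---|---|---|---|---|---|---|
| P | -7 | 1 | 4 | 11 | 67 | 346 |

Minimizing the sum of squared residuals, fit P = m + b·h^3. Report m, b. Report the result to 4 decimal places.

m = 2.5575, b = 1.0016

Forming MᵀM = [[6, 406]; [406, 121874]] and MᵀP = [422, 123109]ᵀ gives MᵀM·[m, b]ᵀ = MᵀP.
Determinant 6·121874 − 406² = 566408.
m = (422·121874 − 406·123109)/566408 = 724287/283204; b = (6·123109 − 406·422)/566408 = 283661/283204.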